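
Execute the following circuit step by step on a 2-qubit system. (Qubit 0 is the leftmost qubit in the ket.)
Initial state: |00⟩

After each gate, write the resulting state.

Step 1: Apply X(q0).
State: |10⟩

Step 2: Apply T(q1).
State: |10⟩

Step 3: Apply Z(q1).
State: |10⟩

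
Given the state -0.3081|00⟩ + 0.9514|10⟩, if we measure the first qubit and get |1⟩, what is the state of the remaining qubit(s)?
|0⟩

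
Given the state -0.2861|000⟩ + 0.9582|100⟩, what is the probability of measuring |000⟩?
0.08185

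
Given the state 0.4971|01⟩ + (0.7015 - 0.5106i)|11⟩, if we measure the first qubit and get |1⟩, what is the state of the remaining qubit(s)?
(0.8085 - 0.5885i)|1⟩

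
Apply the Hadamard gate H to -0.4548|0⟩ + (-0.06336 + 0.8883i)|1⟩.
(-0.3664 + 0.6281i)|0⟩ + (-0.2768 - 0.6281i)|1⟩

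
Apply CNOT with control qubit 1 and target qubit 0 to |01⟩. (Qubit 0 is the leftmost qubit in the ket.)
|11⟩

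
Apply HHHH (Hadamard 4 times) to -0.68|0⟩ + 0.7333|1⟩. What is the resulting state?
-0.68|0⟩ + 0.7333|1⟩

H² = I, so an even number of Hadamards cancels: H^4 = I and the state is unchanged.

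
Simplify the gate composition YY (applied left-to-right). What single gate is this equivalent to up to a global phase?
I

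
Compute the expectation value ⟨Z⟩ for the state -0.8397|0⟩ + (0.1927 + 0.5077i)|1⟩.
0.4102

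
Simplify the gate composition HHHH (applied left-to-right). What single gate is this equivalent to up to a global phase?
I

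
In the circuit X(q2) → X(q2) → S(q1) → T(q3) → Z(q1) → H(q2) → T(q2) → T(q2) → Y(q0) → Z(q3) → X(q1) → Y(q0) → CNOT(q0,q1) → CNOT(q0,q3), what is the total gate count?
14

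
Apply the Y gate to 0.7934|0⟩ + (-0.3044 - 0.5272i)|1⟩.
(-0.5272 + 0.3044i)|0⟩ + 0.7934i|1⟩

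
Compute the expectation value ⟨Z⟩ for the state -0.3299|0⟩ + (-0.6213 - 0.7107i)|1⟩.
-0.7823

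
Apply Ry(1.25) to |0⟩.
0.811|0⟩ + 0.5851|1⟩

Ry(1.25) = [[cos(θ/2), −sin(θ/2)], [sin(θ/2), cos(θ/2)]]; θ = 1.25, cos(θ/2) ≈ 0.810963, sin(θ/2) ≈ 0.585097.
With a = amp(|0⟩) = 1 and b = amp(|1⟩) = 0:
new amp(|0⟩) = (0.810963)·a + (-0.585097)·b = 0.811
new amp(|1⟩) = (0.585097)·a + (0.810963)·b = 0.5851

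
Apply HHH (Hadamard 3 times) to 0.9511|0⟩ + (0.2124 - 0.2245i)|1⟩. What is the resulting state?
(0.8227 - 0.1587i)|0⟩ + (0.5223 + 0.1587i)|1⟩

H² = I, so H^3 = H: a single Hadamard. With (a, b) = (0.9511, (0.2124 - 0.2245i)), H gives ((a + b)/√2, (a − b)/√2) = ((0.8227 - 0.1587i), (0.5223 + 0.1587i)).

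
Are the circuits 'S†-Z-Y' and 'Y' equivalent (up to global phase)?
No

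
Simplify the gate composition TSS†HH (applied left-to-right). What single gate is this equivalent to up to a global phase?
T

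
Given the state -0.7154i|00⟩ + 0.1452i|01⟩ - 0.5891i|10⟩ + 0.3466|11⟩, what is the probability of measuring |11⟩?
0.1201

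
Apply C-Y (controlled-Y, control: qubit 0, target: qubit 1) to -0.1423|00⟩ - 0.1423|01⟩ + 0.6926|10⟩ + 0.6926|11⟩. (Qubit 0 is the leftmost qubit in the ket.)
-0.1423|00⟩ - 0.1423|01⟩ - 0.6926i|10⟩ + 0.6926i|11⟩

C-Y leaves the control-|0⟩ kets |00⟩, |01⟩ unchanged and applies Y to qubit 1 on the control-|1⟩ pair (|10⟩, |11⟩).
Y = [[0, -i], [i, 0]].
With a = amp(|10⟩) = 0.6926 and b = amp(|11⟩) = 0.6926:
new amp(|10⟩) = (-i)·b = -0.6926i
new amp(|11⟩) = (i)·a = 0.6926i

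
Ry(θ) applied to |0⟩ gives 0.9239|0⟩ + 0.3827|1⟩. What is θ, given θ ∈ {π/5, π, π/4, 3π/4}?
π/4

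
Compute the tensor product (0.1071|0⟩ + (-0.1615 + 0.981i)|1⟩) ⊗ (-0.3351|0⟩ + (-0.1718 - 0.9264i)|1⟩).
-0.03589|00⟩ + (-0.0184 - 0.09922i)|01⟩ + (0.05412 - 0.3287i)|10⟩ + (0.9365 - 0.01892i)|11⟩

amp(|b₁b₂…⟩) = product of the factor amplitudes for bits b₁, b₂, …; only kets whose every factor amplitude is nonzero survive.
|00⟩: (0.1071)(-0.3351) = -0.03589
|01⟩: (0.1071)(-0.1718 - 0.9264i) = (-0.0184 - 0.09922i)
|10⟩: (-0.1615 + 0.981i)(-0.3351) = (0.05412 - 0.3287i)
|11⟩: (-0.1615 + 0.981i)(-0.1718 - 0.9264i) = (0.9365 - 0.01892i)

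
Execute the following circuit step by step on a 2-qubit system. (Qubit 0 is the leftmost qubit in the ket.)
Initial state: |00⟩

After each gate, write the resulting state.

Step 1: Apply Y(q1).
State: i|01⟩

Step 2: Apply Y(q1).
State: |00⟩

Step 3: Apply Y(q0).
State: i|10⟩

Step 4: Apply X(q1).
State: i|11⟩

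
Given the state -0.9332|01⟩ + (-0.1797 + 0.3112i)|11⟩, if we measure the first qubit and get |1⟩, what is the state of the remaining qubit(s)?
(-0.5001 + 0.866i)|1⟩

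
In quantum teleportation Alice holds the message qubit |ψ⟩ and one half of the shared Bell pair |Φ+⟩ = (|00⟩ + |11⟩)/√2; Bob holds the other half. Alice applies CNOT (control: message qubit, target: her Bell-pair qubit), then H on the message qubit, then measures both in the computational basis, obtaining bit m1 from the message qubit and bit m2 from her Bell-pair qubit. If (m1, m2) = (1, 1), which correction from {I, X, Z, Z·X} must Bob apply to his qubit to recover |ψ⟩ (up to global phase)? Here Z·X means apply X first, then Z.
Z·X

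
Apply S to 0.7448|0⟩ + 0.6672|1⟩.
0.7448|0⟩ + 0.6672i|1⟩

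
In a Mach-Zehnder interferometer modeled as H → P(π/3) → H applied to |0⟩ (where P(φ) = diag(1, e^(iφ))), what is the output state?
(0.75 + 0.433i)|0⟩ + (0.25 - 0.433i)|1⟩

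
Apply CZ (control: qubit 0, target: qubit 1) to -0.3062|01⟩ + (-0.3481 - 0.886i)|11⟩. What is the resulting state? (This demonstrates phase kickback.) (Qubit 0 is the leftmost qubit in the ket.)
-0.3062|01⟩ + (0.3481 + 0.886i)|11⟩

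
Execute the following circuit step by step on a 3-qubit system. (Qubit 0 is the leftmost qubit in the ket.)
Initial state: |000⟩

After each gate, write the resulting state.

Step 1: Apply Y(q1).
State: i|010⟩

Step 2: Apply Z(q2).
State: i|010⟩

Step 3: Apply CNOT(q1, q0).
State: i|110⟩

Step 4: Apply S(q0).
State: -|110⟩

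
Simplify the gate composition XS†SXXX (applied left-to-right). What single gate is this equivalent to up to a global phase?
I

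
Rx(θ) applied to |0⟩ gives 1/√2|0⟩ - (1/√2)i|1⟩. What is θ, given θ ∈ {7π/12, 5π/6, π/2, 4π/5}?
π/2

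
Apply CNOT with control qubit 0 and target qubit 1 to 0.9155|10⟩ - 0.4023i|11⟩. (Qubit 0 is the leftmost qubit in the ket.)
-0.4023i|10⟩ + 0.9155|11⟩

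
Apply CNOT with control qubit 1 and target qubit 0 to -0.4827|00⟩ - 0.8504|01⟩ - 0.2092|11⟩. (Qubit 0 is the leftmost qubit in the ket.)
-0.4827|00⟩ - 0.2092|01⟩ - 0.8504|11⟩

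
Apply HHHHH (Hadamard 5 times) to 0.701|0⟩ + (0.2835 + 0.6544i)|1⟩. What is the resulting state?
(0.6961 + 0.4627i)|0⟩ + (0.2952 - 0.4627i)|1⟩

H² = I, so H^5 = H: a single Hadamard. With (a, b) = (0.701, (0.2835 + 0.6544i)), H gives ((a + b)/√2, (a − b)/√2) = ((0.6961 + 0.4627i), (0.2952 - 0.4627i)).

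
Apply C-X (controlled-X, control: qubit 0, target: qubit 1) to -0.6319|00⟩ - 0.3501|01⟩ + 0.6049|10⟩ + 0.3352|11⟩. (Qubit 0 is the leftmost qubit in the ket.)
-0.6319|00⟩ - 0.3501|01⟩ + 0.3352|10⟩ + 0.6049|11⟩

C-X leaves the control-|0⟩ kets |00⟩, |01⟩ unchanged and applies X to qubit 1 on the control-|1⟩ pair (|10⟩, |11⟩).
X = [[0, 1], [1, 0]].
With a = amp(|10⟩) = 0.6049 and b = amp(|11⟩) = 0.3352:
new amp(|10⟩) = (1)·b = 0.3352
new amp(|11⟩) = (1)·a = 0.6049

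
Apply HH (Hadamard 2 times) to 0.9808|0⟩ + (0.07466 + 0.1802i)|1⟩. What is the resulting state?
0.9808|0⟩ + (0.07466 + 0.1802i)|1⟩

H² = I, so an even number of Hadamards cancels: H^2 = I and the state is unchanged.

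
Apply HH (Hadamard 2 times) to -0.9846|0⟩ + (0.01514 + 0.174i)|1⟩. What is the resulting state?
-0.9846|0⟩ + (0.01514 + 0.174i)|1⟩

H² = I, so an even number of Hadamards cancels: H^2 = I and the state is unchanged.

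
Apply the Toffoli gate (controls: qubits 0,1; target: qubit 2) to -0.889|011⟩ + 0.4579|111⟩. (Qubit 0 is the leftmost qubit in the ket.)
-0.889|011⟩ + 0.4579|110⟩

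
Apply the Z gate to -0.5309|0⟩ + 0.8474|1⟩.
-0.5309|0⟩ - 0.8474|1⟩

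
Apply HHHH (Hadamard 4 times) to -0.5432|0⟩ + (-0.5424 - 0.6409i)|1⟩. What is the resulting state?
-0.5432|0⟩ + (-0.5424 - 0.6409i)|1⟩

H² = I, so an even number of Hadamards cancels: H^4 = I and the state is unchanged.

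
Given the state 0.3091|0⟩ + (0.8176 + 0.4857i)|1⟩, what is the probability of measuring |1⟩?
0.9044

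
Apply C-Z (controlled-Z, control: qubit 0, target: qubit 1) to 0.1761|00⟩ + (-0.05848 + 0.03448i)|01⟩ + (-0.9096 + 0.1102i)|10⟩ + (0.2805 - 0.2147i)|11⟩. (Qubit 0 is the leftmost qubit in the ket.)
0.1761|00⟩ + (-0.05848 + 0.03448i)|01⟩ + (-0.9096 + 0.1102i)|10⟩ + (-0.2805 + 0.2147i)|11⟩

C-Z leaves the control-|0⟩ kets |00⟩, |01⟩ unchanged and applies Z to qubit 1 on the control-|1⟩ pair (|10⟩, |11⟩).
Z = [[1, 0], [0, -1]].
With a = amp(|10⟩) = (-0.9096 + 0.1102i) and b = amp(|11⟩) = (0.2805 - 0.2147i):
new amp(|10⟩) = (1)·a = (-0.9096 + 0.1102i)
new amp(|11⟩) = (-1)·b = (-0.2805 + 0.2147i)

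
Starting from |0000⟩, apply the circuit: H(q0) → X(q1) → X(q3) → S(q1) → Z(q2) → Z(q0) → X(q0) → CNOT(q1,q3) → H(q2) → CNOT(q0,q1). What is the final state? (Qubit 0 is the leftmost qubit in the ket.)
-(1/2)i|0100⟩ - (1/2)i|0110⟩ + (1/2)i|1000⟩ + (1/2)i|1010⟩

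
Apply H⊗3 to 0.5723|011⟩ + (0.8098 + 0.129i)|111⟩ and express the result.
(0.4886 + 0.04561i)|000⟩ + (-0.4886 - 0.04561i)|001⟩ + (-0.4886 - 0.04561i)|010⟩ + (0.4886 + 0.04561i)|011⟩ + (-0.08397 - 0.04561i)|100⟩ + (0.08397 + 0.04561i)|101⟩ + (0.08397 + 0.04561i)|110⟩ + (-0.08397 - 0.04561i)|111⟩

H⊗3 gives amp(|y⟩) = (1/2√2) Σ_x (−1)^(x·y) amp(|x⟩), where x·y is the number of positions in which both x and y have a 1.
|000⟩: (0.5723 + (0.8098 + 0.129i))/(2√2) = (0.4886 + 0.04561i)
|001⟩: (-0.5723 - (0.8098 + 0.129i))/(2√2) = (-0.4886 - 0.04561i)
|010⟩: (-0.5723 - (0.8098 + 0.129i))/(2√2) = (-0.4886 - 0.04561i)
|011⟩: (0.5723 + (0.8098 + 0.129i))/(2√2) = (0.4886 + 0.04561i)
|100⟩: (0.5723 - (0.8098 + 0.129i))/(2√2) = (-0.08397 - 0.04561i)
|101⟩: (-0.5723 + (0.8098 + 0.129i))/(2√2) = (0.08397 + 0.04561i)
|110⟩: (-0.5723 + (0.8098 + 0.129i))/(2√2) = (0.08397 + 0.04561i)
|111⟩: (0.5723 - (0.8098 + 0.129i))/(2√2) = (-0.08397 - 0.04561i)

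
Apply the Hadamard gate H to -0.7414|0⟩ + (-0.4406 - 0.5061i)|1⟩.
(-0.8358 - 0.3579i)|0⟩ + (-0.2127 + 0.3579i)|1⟩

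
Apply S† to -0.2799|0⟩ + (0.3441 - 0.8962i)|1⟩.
-0.2799|0⟩ + (-0.8962 - 0.3441i)|1⟩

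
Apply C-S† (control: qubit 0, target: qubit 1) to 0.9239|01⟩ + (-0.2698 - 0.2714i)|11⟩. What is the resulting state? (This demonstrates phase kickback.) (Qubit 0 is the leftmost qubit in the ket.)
0.9239|01⟩ + (-0.2714 + 0.2698i)|11⟩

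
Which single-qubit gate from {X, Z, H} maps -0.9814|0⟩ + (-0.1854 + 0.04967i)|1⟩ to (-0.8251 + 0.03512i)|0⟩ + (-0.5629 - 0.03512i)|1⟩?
H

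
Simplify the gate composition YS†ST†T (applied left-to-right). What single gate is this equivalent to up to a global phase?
Y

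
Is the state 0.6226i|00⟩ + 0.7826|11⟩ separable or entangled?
Entangled

Writing the state as a|00⟩ + b|01⟩ + c|10⟩ + d|11⟩, it is a product state iff ad − bc = 0.
Here (a, b, c, d) = (0.6226i, 0, 0, 0.7826): ad − bc = (0.6226i)(0.7826) − (0)(0) = 0.4872i ≠ 0, so the state is entangled.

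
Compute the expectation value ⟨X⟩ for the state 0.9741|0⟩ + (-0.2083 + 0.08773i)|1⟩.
-0.4058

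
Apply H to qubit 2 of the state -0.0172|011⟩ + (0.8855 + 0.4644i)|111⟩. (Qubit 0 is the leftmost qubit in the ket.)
-0.01216|010⟩ + 0.01216|011⟩ + (0.6261 + 0.3284i)|110⟩ + (-0.6261 - 0.3284i)|111⟩

H on qubit 2 mixes each pair of kets that differ only in qubit 2: amplitudes (a, b) of (|…0…⟩, |…1…⟩) become ((a + b)/√2, (a − b)/√2). Kets absent from the input have amplitude 0.
(|010⟩, |011⟩): (a, b) = (0, -0.0172) → (-0.01216, 0.01216)
(|110⟩, |111⟩): (a, b) = (0, (0.8855 + 0.4644i)) → ((0.6261 + 0.3284i), (-0.6261 - 0.3284i))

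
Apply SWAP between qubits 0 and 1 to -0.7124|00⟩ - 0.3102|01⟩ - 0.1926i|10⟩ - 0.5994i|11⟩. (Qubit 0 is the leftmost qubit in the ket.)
-0.7124|00⟩ - 0.1926i|01⟩ - 0.3102|10⟩ - 0.5994i|11⟩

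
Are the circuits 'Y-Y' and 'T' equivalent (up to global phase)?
No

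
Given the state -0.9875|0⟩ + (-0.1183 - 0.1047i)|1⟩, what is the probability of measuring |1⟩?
0.02496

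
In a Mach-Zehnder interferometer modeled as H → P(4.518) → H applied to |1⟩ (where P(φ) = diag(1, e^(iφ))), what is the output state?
(0.5966 + 0.4906i)|0⟩ + (0.4034 - 0.4906i)|1⟩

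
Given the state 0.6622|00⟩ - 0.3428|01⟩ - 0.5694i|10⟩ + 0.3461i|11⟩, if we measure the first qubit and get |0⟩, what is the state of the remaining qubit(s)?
0.8881|0⟩ - 0.4597|1⟩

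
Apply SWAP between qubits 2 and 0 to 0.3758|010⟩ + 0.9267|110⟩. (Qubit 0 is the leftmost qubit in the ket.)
0.3758|010⟩ + 0.9267|011⟩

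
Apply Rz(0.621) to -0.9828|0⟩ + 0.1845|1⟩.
(-0.9358 + 0.3003i)|0⟩ + (0.1757 + 0.05637i)|1⟩

Rz(0.621) = [[e^(−iθ/2), 0], [0, e^(iθ/2)]] with e^(±iθ/2) = cos(θ/2) ± i·sin(θ/2); θ = 0.621, cos(θ/2) ≈ 0.952181, sin(θ/2) ≈ 0.305535.
With a = amp(|0⟩) = -0.9828 and b = amp(|1⟩) = 0.1845:
new amp(|0⟩) = (0.952181 - 0.305535i)·a = (-0.9358 + 0.3003i)
new amp(|1⟩) = (0.952181 + 0.305535i)·b = (0.1757 + 0.05637i)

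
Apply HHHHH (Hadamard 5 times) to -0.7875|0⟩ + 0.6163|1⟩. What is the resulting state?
-0.1211|0⟩ - 0.9926|1⟩

H² = I, so H^5 = H: a single Hadamard. With (a, b) = (-0.7875, 0.6163), H gives ((a + b)/√2, (a − b)/√2) = (-0.1211, -0.9926).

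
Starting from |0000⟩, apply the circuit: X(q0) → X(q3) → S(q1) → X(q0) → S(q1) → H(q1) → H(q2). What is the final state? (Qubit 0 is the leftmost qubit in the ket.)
1/2|0001⟩ + 1/2|0011⟩ + 1/2|0101⟩ + 1/2|0111⟩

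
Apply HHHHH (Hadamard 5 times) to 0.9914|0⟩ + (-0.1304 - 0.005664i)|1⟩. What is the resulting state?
(0.6088 - 0.004005i)|0⟩ + (0.7932 + 0.004005i)|1⟩

H² = I, so H^5 = H: a single Hadamard. With (a, b) = (0.9914, (-0.1304 - 0.005664i)), H gives ((a + b)/√2, (a − b)/√2) = ((0.6088 - 0.004005i), (0.7932 + 0.004005i)).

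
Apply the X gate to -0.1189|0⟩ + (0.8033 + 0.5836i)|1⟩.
(0.8033 + 0.5836i)|0⟩ - 0.1189|1⟩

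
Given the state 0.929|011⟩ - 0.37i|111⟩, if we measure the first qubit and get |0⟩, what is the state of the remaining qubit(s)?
|11⟩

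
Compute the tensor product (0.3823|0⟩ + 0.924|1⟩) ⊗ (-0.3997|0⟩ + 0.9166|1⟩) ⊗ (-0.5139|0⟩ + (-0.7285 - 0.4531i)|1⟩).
0.07853|000⟩ + (0.1113 + 0.06924i)|001⟩ - 0.1801|010⟩ + (-0.2553 - 0.1588i)|011⟩ + 0.1898|100⟩ + (0.2691 + 0.1673i)|101⟩ - 0.4352|110⟩ + (-0.617 - 0.3837i)|111⟩

amp(|b₁b₂…⟩) = product of the factor amplitudes for bits b₁, b₂, …; only kets whose every factor amplitude is nonzero survive.
|000⟩: (0.3823)(-0.3997)(-0.5139) = 0.07853
|001⟩: (0.3823)(-0.3997)(-0.7285 - 0.4531i) = (0.1113 + 0.06924i)
|010⟩: (0.3823)(0.9166)(-0.5139) = -0.1801
|011⟩: (0.3823)(0.9166)(-0.7285 - 0.4531i) = (-0.2553 - 0.1588i)
|100⟩: (0.924)(-0.3997)(-0.5139) = 0.1898
|101⟩: (0.924)(-0.3997)(-0.7285 - 0.4531i) = (0.2691 + 0.1673i)
|110⟩: (0.924)(0.9166)(-0.5139) = -0.4352
|111⟩: (0.924)(0.9166)(-0.7285 - 0.4531i) = (-0.617 - 0.3837i)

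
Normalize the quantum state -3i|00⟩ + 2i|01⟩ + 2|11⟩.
-0.7276i|00⟩ + 0.4851i|01⟩ + 0.4851|11⟩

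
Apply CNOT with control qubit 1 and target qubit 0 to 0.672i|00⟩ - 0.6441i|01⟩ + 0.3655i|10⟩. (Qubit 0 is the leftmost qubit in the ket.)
0.672i|00⟩ + 0.3655i|10⟩ - 0.6441i|11⟩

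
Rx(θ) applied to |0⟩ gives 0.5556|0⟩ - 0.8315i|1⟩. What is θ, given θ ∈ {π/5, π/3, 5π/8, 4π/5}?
5π/8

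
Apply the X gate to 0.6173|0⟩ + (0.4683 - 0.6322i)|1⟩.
(0.4683 - 0.6322i)|0⟩ + 0.6173|1⟩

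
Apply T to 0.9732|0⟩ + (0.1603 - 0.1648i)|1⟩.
0.9732|0⟩ + (0.2299 - 0.003182i)|1⟩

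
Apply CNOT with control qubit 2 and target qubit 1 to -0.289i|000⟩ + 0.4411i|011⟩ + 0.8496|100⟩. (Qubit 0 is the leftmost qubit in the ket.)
-0.289i|000⟩ + 0.4411i|001⟩ + 0.8496|100⟩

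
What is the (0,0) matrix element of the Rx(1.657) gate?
0.676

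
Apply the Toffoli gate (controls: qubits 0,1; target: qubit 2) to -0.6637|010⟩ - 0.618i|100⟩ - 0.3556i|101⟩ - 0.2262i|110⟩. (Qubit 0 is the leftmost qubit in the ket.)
-0.6637|010⟩ - 0.618i|100⟩ - 0.3556i|101⟩ - 0.2262i|111⟩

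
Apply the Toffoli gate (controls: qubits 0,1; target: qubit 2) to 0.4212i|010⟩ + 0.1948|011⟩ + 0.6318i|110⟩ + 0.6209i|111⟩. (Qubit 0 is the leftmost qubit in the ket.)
0.4212i|010⟩ + 0.1948|011⟩ + 0.6209i|110⟩ + 0.6318i|111⟩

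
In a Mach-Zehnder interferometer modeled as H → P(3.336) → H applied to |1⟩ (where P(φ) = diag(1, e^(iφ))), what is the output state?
(0.9906 + 0.09659i)|0⟩ + (0.009419 - 0.09659i)|1⟩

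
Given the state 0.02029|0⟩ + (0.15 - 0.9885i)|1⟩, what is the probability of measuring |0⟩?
0.0004117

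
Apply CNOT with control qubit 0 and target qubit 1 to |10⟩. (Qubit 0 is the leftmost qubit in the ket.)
|11⟩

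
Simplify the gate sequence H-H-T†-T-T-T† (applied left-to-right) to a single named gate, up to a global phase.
I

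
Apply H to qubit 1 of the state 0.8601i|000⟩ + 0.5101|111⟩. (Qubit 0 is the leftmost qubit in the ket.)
0.6082i|000⟩ + 0.6082i|010⟩ + 0.3607|101⟩ - 0.3607|111⟩

H on qubit 1 mixes each pair of kets that differ only in qubit 1: amplitudes (a, b) of (|…0…⟩, |…1…⟩) become ((a + b)/√2, (a − b)/√2). Kets absent from the input have amplitude 0.
(|000⟩, |010⟩): (a, b) = (0.8601i, 0) → (0.6082i, 0.6082i)
(|101⟩, |111⟩): (a, b) = (0, 0.5101) → (0.3607, -0.3607)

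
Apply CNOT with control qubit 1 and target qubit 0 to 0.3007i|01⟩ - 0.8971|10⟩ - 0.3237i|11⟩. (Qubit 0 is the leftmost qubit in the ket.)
-0.3237i|01⟩ - 0.8971|10⟩ + 0.3007i|11⟩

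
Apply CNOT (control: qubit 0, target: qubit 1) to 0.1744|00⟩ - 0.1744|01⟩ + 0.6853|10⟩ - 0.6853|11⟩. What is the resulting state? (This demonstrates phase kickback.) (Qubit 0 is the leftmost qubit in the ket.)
0.1744|00⟩ - 0.1744|01⟩ - 0.6853|10⟩ + 0.6853|11⟩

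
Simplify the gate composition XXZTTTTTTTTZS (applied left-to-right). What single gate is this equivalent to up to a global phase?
S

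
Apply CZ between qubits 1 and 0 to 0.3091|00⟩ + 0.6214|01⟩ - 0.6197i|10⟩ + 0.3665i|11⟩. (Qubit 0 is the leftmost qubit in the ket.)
0.3091|00⟩ + 0.6214|01⟩ - 0.6197i|10⟩ - 0.3665i|11⟩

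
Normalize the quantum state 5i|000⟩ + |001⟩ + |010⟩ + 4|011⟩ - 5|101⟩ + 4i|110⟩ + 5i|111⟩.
0.4789i|000⟩ + 0.09578|001⟩ + 0.09578|010⟩ + 0.3831|011⟩ - 0.4789|101⟩ + 0.3831i|110⟩ + 0.4789i|111⟩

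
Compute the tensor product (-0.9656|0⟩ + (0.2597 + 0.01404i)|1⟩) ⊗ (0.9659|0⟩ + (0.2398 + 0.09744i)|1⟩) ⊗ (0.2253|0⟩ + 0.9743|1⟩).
-0.2101|000⟩ - 0.9087|001⟩ + (-0.05217 - 0.0212i)|010⟩ + (-0.2256 - 0.09167i)|011⟩ + (0.05652 + 0.003055i)|100⟩ + (0.2444 + 0.01321i)|101⟩ + (0.01372 + 0.00646i)|110⟩ + (0.05934 + 0.02794i)|111⟩

amp(|b₁b₂…⟩) = product of the factor amplitudes for bits b₁, b₂, …; only kets whose every factor amplitude is nonzero survive.
|000⟩: (-0.9656)(0.9659)(0.2253) = -0.2101
|001⟩: (-0.9656)(0.9659)(0.9743) = -0.9087
|010⟩: (-0.9656)(0.2398 + 0.09744i)(0.2253) = (-0.05217 - 0.0212i)
|011⟩: (-0.9656)(0.2398 + 0.09744i)(0.9743) = (-0.2256 - 0.09167i)
|100⟩: (0.2597 + 0.01404i)(0.9659)(0.2253) = (0.05652 + 0.003055i)
|101⟩: (0.2597 + 0.01404i)(0.9659)(0.9743) = (0.2444 + 0.01321i)
|110⟩: (0.2597 + 0.01404i)(0.2398 + 0.09744i)(0.2253) = (0.01372 + 0.00646i)
|111⟩: (0.2597 + 0.01404i)(0.2398 + 0.09744i)(0.9743) = (0.05934 + 0.02794i)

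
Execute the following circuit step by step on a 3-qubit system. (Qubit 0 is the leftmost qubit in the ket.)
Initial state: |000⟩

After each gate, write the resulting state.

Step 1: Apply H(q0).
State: 1/√2|000⟩ + 1/√2|100⟩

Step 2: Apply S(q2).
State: 1/√2|000⟩ + 1/√2|100⟩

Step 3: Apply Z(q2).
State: 1/√2|000⟩ + 1/√2|100⟩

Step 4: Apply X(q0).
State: 1/√2|000⟩ + 1/√2|100⟩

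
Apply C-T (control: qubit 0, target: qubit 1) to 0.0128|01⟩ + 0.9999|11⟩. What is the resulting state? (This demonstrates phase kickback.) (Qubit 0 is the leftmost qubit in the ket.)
0.0128|01⟩ + (0.707 + 0.707i)|11⟩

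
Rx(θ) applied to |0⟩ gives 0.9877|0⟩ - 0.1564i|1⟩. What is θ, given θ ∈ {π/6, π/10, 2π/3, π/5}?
π/10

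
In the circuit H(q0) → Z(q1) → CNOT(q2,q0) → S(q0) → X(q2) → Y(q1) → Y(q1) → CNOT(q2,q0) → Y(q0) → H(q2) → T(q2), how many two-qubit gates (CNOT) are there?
2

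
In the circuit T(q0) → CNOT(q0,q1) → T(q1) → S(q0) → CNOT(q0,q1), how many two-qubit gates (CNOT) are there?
2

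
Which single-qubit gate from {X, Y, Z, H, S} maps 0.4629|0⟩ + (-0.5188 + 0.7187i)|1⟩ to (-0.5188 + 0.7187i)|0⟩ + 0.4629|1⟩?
X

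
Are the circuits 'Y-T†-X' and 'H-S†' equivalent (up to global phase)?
No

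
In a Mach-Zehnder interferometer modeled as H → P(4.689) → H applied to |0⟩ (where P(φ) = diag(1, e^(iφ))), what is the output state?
(0.4883 - 0.4999i)|0⟩ + (0.5117 + 0.4999i)|1⟩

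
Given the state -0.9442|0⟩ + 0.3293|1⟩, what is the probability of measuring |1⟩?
0.1084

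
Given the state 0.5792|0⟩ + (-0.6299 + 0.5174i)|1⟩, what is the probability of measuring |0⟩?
0.3355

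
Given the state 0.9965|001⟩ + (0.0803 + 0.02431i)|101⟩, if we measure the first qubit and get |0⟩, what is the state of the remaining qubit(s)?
|01⟩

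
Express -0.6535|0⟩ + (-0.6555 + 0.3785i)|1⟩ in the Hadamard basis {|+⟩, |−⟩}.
(-0.9256 + 0.2676i)|+⟩ + (0.001414 - 0.2676i)|−⟩

With |ψ⟩ = α|0⟩ + β|1⟩, the Hadamard-basis coefficients are ⟨+|ψ⟩ = (α + β)/√2 and ⟨−|ψ⟩ = (α − β)/√2.
Here α = -0.6535, β = (-0.6555 + 0.3785i): (α + β)/√2 = (-0.9256 + 0.2676i), (α − β)/√2 = (0.001414 - 0.2676i).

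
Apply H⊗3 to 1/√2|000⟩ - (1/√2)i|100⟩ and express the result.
(0.25 - 0.25i)|000⟩ + (0.25 - 0.25i)|001⟩ + (0.25 - 0.25i)|010⟩ + (0.25 - 0.25i)|011⟩ + (0.25 + 0.25i)|100⟩ + (0.25 + 0.25i)|101⟩ + (0.25 + 0.25i)|110⟩ + (0.25 + 0.25i)|111⟩

H⊗3 gives amp(|y⟩) = (1/2√2) Σ_x (−1)^(x·y) amp(|x⟩), where x·y is the number of positions in which both x and y have a 1.
|000⟩: (1/√2 - (1/√2)i)/(2√2) = (0.25 - 0.25i)
|001⟩: (1/√2 - (1/√2)i)/(2√2) = (0.25 - 0.25i)
|010⟩: (1/√2 - (1/√2)i)/(2√2) = (0.25 - 0.25i)
|011⟩: (1/√2 - (1/√2)i)/(2√2) = (0.25 - 0.25i)
|100⟩: (1/√2 + (1/√2)i)/(2√2) = (0.25 + 0.25i)
|101⟩: (1/√2 + (1/√2)i)/(2√2) = (0.25 + 0.25i)
|110⟩: (1/√2 + (1/√2)i)/(2√2) = (0.25 + 0.25i)
|111⟩: (1/√2 + (1/√2)i)/(2√2) = (0.25 + 0.25i)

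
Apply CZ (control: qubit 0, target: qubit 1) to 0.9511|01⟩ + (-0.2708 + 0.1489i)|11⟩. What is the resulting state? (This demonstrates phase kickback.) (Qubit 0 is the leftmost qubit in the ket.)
0.9511|01⟩ + (0.2708 - 0.1489i)|11⟩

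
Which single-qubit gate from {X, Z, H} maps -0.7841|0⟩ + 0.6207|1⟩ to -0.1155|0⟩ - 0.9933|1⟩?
H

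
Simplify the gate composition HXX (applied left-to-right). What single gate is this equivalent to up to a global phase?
H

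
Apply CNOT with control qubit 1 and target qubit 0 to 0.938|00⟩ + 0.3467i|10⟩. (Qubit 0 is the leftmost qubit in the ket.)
0.938|00⟩ + 0.3467i|10⟩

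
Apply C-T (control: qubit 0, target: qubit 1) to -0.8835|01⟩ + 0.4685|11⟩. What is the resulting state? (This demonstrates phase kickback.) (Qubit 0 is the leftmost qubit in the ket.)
-0.8835|01⟩ + (0.3313 + 0.3313i)|11⟩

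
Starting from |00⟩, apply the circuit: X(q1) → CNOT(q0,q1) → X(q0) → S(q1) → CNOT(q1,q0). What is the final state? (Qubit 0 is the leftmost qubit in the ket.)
i|01⟩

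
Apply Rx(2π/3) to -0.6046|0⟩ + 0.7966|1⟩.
(-0.3023 - 0.6899i)|0⟩ + (0.3983 + 0.5236i)|1⟩

Rx(2π/3) = [[cos(θ/2), −i·sin(θ/2)], [−i·sin(θ/2), cos(θ/2)]]; θ = 2π/3, cos(θ/2) ≈ 0.5, sin(θ/2) ≈ 0.866025.
With a = amp(|0⟩) = -0.6046 and b = amp(|1⟩) = 0.7966:
new amp(|0⟩) = (0.5)·a + (-0.866025i)·b = (-0.3023 - 0.6899i)
new amp(|1⟩) = (-0.866025i)·a + (0.5)·b = (0.3983 + 0.5236i)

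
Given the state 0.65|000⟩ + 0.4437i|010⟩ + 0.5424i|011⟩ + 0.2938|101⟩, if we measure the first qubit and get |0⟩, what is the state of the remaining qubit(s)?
0.6801|00⟩ + 0.4642i|10⟩ + 0.5675i|11⟩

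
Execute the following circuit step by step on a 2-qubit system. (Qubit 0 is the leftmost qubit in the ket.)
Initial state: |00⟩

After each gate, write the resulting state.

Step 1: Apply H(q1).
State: 1/√2|00⟩ + 1/√2|01⟩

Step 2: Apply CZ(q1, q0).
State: 1/√2|00⟩ + 1/√2|01⟩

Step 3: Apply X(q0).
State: 1/√2|10⟩ + 1/√2|11⟩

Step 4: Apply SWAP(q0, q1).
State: 1/√2|01⟩ + 1/√2|11⟩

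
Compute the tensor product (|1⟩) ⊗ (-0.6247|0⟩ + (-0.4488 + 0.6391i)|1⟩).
-0.6247|10⟩ + (-0.4488 + 0.6391i)|11⟩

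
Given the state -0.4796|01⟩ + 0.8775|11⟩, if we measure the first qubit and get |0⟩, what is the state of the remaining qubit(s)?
-|1⟩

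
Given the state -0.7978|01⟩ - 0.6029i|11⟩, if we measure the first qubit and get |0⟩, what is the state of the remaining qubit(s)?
-|1⟩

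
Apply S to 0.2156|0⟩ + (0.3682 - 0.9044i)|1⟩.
0.2156|0⟩ + (0.9044 + 0.3682i)|1⟩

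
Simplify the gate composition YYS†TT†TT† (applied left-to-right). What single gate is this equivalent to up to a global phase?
S†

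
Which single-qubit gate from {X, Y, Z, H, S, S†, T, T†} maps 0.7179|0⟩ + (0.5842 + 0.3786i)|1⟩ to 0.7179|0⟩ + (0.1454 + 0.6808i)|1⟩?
T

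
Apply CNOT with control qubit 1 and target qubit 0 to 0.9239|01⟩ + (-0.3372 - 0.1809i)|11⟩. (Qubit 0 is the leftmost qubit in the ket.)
(-0.3372 - 0.1809i)|01⟩ + 0.9239|11⟩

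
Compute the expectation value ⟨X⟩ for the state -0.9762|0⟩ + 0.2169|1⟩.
-0.4235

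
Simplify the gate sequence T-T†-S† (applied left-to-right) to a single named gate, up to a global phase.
S†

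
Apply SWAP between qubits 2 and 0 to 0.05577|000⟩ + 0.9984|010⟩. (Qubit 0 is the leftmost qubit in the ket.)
0.05577|000⟩ + 0.9984|010⟩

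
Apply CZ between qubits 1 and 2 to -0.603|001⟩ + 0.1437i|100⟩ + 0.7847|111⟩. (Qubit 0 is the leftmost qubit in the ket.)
-0.603|001⟩ + 0.1437i|100⟩ - 0.7847|111⟩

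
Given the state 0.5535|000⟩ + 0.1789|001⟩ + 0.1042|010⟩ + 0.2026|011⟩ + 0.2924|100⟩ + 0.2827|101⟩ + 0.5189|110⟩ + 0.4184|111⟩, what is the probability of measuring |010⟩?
0.01086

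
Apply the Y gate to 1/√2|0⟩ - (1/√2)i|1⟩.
-1/√2|0⟩ + (1/√2)i|1⟩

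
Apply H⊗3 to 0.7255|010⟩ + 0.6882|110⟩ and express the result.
0.4998|000⟩ + 0.4998|001⟩ - 0.4998|010⟩ - 0.4998|011⟩ + 0.01319|100⟩ + 0.01319|101⟩ - 0.01319|110⟩ - 0.01319|111⟩

H⊗3 gives amp(|y⟩) = (1/2√2) Σ_x (−1)^(x·y) amp(|x⟩), where x·y is the number of positions in which both x and y have a 1.
|000⟩: (0.7255 + 0.6882)/(2√2) = 0.4998
|001⟩: (0.7255 + 0.6882)/(2√2) = 0.4998
|010⟩: (-0.7255 - 0.6882)/(2√2) = -0.4998
|011⟩: (-0.7255 - 0.6882)/(2√2) = -0.4998
|100⟩: (0.7255 - 0.6882)/(2√2) = 0.01319
|101⟩: (0.7255 - 0.6882)/(2√2) = 0.01319
|110⟩: (-0.7255 + 0.6882)/(2√2) = -0.01319
|111⟩: (-0.7255 + 0.6882)/(2√2) = -0.01319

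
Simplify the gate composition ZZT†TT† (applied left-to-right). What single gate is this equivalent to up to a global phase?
T†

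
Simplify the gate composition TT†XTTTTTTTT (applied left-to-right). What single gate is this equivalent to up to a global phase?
X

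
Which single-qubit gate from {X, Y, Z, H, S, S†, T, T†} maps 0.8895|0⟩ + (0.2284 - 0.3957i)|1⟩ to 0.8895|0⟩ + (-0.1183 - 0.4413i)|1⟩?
T†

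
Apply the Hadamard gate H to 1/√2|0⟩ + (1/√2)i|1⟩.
(1/2 + (1/2)i)|0⟩ + (1/2 - (1/2)i)|1⟩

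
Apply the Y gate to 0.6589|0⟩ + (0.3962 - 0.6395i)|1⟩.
(-0.6395 - 0.3962i)|0⟩ + 0.6589i|1⟩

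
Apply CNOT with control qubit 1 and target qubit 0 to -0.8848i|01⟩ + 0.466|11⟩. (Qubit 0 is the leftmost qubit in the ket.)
0.466|01⟩ - 0.8848i|11⟩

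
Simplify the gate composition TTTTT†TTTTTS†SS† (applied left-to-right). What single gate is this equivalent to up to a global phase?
S†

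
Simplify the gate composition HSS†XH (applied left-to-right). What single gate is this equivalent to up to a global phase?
Z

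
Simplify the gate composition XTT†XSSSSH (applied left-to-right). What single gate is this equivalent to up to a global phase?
H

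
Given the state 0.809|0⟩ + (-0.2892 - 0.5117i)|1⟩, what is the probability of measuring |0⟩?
0.6545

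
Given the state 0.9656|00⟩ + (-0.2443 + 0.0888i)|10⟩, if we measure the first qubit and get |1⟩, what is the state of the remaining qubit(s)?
(-0.9398 + 0.3416i)|0⟩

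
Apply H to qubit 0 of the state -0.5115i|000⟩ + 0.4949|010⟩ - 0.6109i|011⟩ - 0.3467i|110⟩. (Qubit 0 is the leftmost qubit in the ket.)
-0.3617i|000⟩ + (0.3499 - 0.2452i)|010⟩ - 0.432i|011⟩ - 0.3617i|100⟩ + (0.3499 + 0.2452i)|110⟩ - 0.432i|111⟩

H on qubit 0 mixes each pair of kets that differ only in qubit 0: amplitudes (a, b) of (|…0…⟩, |…1…⟩) become ((a + b)/√2, (a − b)/√2). Kets absent from the input have amplitude 0.
(|000⟩, |100⟩): (a, b) = (-0.5115i, 0) → (-0.3617i, -0.3617i)
(|010⟩, |110⟩): (a, b) = (0.4949, -0.3467i) → ((0.3499 - 0.2452i), (0.3499 + 0.2452i))
(|011⟩, |111⟩): (a, b) = (-0.6109i, 0) → (-0.432i, -0.432i)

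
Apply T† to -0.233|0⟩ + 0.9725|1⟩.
-0.233|0⟩ + (0.6877 - 0.6877i)|1⟩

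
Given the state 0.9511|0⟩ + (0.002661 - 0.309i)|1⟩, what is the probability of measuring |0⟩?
0.9046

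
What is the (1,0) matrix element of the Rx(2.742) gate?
-0.9801i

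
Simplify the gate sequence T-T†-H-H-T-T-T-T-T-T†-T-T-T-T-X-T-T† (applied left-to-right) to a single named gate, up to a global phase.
X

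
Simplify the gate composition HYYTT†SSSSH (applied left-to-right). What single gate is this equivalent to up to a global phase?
I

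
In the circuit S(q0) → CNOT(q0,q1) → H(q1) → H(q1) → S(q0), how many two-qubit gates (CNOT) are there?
1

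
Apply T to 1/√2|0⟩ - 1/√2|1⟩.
1/√2|0⟩ + (-1/2 - (1/2)i)|1⟩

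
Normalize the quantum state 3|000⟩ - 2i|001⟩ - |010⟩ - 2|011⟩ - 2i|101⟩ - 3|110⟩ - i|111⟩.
0.5303|000⟩ - (1/√8)i|001⟩ - 0.1768|010⟩ - 1/√8|011⟩ - (1/√8)i|101⟩ - 0.5303|110⟩ - 0.1768i|111⟩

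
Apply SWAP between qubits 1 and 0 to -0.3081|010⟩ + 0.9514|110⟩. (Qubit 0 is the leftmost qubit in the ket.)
-0.3081|100⟩ + 0.9514|110⟩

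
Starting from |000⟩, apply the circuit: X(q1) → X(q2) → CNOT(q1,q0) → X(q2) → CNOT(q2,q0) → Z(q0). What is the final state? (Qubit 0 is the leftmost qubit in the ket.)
-|110⟩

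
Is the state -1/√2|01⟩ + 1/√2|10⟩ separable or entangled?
Entangled

Writing the state as a|00⟩ + b|01⟩ + c|10⟩ + d|11⟩, it is a product state iff ad − bc = 0.
Here (a, b, c, d) = (0, -1/√2, 1/√2, 0): ad − bc = (0)(0) − (-1/√2)(1/√2) = 1/2 ≠ 0, so the state is entangled.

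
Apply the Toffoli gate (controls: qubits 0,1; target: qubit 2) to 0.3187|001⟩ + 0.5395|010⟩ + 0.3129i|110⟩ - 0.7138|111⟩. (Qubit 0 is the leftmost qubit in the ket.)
0.3187|001⟩ + 0.5395|010⟩ - 0.7138|110⟩ + 0.3129i|111⟩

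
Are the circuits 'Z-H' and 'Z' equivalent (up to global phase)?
No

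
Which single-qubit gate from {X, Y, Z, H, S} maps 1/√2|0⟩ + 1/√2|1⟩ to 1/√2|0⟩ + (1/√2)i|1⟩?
S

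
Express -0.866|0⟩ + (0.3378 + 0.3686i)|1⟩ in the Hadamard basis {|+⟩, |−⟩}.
(-0.3735 + 0.2606i)|+⟩ + (-0.8512 - 0.2606i)|−⟩

With |ψ⟩ = α|0⟩ + β|1⟩, the Hadamard-basis coefficients are ⟨+|ψ⟩ = (α + β)/√2 and ⟨−|ψ⟩ = (α − β)/√2.
Here α = -0.866, β = (0.3378 + 0.3686i): (α + β)/√2 = (-0.3735 + 0.2606i), (α − β)/√2 = (-0.8512 - 0.2606i).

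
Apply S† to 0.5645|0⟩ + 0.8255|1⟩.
0.5645|0⟩ - 0.8255i|1⟩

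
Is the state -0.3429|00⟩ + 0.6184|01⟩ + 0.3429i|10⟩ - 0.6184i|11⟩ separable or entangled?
Separable

Writing the state as a|00⟩ + b|01⟩ + c|10⟩ + d|11⟩, it is a product state iff ad − bc = 0.
Here (a, b, c, d) = (-0.3429, 0.6184, 0.3429i, -0.6184i): ad − bc = (-0.3429)(-0.6184i) − (0.6184)(0.3429i) = 0, so the state is separable.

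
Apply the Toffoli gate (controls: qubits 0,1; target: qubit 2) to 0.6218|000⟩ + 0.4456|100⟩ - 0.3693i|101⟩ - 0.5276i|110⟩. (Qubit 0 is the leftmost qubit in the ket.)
0.6218|000⟩ + 0.4456|100⟩ - 0.3693i|101⟩ - 0.5276i|111⟩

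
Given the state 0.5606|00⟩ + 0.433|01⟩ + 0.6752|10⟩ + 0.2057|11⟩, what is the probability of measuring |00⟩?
0.3143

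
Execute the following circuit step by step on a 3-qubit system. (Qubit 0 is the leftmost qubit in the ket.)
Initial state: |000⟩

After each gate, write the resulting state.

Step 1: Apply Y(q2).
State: i|001⟩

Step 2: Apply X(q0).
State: i|101⟩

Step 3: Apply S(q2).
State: -|101⟩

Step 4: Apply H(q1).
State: -1/√2|101⟩ - 1/√2|111⟩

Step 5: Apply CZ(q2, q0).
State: 1/√2|101⟩ + 1/√2|111⟩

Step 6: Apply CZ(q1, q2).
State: 1/√2|101⟩ - 1/√2|111⟩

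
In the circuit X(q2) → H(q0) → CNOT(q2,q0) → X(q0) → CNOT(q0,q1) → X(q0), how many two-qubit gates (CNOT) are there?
2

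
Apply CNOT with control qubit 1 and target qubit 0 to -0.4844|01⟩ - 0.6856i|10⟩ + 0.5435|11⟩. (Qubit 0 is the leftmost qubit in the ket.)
0.5435|01⟩ - 0.6856i|10⟩ - 0.4844|11⟩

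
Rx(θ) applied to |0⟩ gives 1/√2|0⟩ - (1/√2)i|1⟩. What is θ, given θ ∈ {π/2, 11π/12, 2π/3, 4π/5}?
π/2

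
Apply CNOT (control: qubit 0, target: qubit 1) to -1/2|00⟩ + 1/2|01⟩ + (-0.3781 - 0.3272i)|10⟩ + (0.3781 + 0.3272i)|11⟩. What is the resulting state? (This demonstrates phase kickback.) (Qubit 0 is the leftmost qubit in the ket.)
-1/2|00⟩ + 1/2|01⟩ + (0.3781 + 0.3272i)|10⟩ + (-0.3781 - 0.3272i)|11⟩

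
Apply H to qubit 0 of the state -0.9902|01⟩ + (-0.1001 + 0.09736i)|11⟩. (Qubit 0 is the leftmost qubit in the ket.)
(-0.771 + 0.06884i)|01⟩ + (-0.6294 - 0.06884i)|11⟩

H on qubit 0 mixes each pair of kets that differ only in qubit 0: amplitudes (a, b) of (|…0…⟩, |…1…⟩) become ((a + b)/√2, (a − b)/√2). Kets absent from the input have amplitude 0.
(|01⟩, |11⟩): (a, b) = (-0.9902, (-0.1001 + 0.09736i)) → ((-0.771 + 0.06884i), (-0.6294 - 0.06884i))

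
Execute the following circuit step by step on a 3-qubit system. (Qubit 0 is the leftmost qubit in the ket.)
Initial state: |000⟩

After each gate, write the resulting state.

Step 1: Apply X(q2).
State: |001⟩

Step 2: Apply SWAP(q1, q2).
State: |010⟩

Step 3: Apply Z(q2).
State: |010⟩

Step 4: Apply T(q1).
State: (1/√2 + (1/√2)i)|010⟩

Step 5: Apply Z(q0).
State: (1/√2 + (1/√2)i)|010⟩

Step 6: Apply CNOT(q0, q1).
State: (1/√2 + (1/√2)i)|010⟩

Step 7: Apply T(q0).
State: (1/√2 + (1/√2)i)|010⟩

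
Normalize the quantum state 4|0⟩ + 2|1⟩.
0.8944|0⟩ + 1/√5|1⟩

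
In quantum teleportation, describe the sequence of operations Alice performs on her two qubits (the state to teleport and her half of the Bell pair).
CNOT (state → Bell), then H on state qubit, then measure both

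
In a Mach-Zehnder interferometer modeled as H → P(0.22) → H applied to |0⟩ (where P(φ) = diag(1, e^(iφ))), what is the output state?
(0.9879 + 0.1091i)|0⟩ + (0.01205 - 0.1091i)|1⟩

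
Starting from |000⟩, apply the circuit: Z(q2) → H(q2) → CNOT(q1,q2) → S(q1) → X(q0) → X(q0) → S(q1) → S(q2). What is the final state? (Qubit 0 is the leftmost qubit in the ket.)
1/√2|000⟩ + (1/√2)i|001⟩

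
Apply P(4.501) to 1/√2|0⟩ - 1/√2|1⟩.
1/√2|0⟩ + (0.1484 + 0.6914i)|1⟩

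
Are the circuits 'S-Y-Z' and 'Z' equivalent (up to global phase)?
No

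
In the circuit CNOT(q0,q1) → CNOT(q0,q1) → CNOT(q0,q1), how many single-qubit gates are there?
0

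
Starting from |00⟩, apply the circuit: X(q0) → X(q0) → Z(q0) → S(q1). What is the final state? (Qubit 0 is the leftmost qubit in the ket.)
|00⟩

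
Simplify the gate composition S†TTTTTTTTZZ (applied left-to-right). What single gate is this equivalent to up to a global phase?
S†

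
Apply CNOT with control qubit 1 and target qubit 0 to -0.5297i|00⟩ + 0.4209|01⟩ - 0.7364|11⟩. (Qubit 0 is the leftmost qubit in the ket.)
-0.5297i|00⟩ - 0.7364|01⟩ + 0.4209|11⟩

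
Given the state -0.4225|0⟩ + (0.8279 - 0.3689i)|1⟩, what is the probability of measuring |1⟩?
0.8215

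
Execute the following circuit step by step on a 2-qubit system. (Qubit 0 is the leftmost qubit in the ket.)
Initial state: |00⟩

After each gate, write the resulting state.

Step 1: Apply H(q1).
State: 1/√2|00⟩ + 1/√2|01⟩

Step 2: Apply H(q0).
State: 1/2|00⟩ + 1/2|01⟩ + 1/2|10⟩ + 1/2|11⟩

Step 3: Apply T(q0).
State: 1/2|00⟩ + 1/2|01⟩ + (1/√8 + (1/√8)i)|10⟩ + (1/√8 + (1/√8)i)|11⟩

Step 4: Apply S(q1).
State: 1/2|00⟩ + (1/2)i|01⟩ + (1/√8 + (1/√8)i)|10⟩ + (-1/√8 + (1/√8)i)|11⟩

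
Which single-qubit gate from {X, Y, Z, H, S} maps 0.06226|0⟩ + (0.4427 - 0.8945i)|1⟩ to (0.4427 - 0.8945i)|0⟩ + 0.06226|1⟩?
X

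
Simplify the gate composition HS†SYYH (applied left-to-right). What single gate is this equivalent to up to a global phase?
I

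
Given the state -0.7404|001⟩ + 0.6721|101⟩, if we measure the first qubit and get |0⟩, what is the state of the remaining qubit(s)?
-|01⟩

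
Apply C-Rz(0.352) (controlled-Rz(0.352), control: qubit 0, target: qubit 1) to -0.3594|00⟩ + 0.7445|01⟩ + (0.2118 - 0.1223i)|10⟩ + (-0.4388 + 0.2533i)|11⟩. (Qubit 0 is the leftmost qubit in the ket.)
-0.3594|00⟩ + 0.7445|01⟩ + (0.1871 - 0.1575i)|10⟩ + (-0.4764 + 0.1726i)|11⟩

C-Rz(0.352) leaves the control-|0⟩ kets |00⟩, |01⟩ unchanged and applies Rz(0.352) to qubit 1 on the control-|1⟩ pair (|10⟩, |11⟩).
Rz(0.352) = [[e^(−iθ/2), 0], [0, e^(iθ/2)]] with e^(±iθ/2) = cos(θ/2) ± i·sin(θ/2); θ = 0.352, cos(θ/2) ≈ 0.984552, sin(θ/2) ≈ 0.175093.
With a = amp(|10⟩) = (0.2118 - 0.1223i) and b = amp(|11⟩) = (-0.4388 + 0.2533i):
new amp(|10⟩) = (0.984552 - 0.175093i)·a = (0.1871 - 0.1575i)
new amp(|11⟩) = (0.984552 + 0.175093i)·b = (-0.4764 + 0.1726i)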